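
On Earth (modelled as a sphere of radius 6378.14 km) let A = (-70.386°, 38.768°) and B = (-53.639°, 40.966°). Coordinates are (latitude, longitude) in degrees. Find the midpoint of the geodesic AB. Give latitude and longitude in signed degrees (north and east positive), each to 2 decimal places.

-62.02°, 40.17°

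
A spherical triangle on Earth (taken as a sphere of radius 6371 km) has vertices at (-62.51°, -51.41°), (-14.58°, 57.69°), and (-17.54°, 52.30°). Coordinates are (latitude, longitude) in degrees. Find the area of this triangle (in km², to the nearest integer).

Side lengths (central angles): a = 0.1041, b = 1.4070, c = 1.4936 rad; semiperimeter s = 1.5024.
By l'Huilier's theorem, tan(E/4) = √[tan(s/2) tan((s−a)/2) tan((s−b)/2) tan((s−c)/2)], giving spherical excess E = 0.0513 rad.
Area = E·R² = 0.0513 × (6371)² ≈ 2081542 km².

2081542 km²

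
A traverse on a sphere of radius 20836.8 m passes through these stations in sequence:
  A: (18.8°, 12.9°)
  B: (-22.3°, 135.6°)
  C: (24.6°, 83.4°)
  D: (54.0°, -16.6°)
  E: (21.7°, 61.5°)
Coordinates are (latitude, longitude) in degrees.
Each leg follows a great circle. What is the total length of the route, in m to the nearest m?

122613 m

Leg A→B: central angle 2.2086 rad, distance 46020.7 m.
Leg B→C: central angle 1.2051 rad, distance 25109.6 m.
Leg C→D: central angle 1.3243 rad, distance 27594.9 m.
Leg D→E: central angle 1.1464 rad, distance 23887.9 m.
Total: 46020.7 + 25109.6 + 27594.9 + 23887.9 ≈ 122613 m.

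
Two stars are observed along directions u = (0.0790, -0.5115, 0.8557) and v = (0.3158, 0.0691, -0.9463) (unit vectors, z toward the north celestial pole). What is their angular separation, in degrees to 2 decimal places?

u·v = -0.8201; |u| = 1.0000, |v| = 1.0000.
cos θ = (u·v)/(|u||v|) = -0.8201, so θ = 145.10°.

145.10°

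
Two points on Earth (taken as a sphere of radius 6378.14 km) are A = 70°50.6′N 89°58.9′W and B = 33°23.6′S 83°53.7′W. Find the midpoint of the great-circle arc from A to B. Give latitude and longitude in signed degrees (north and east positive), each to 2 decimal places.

18.74°, -85.61°

The central angle between A and B is δ = 1.8209 rad.
With f = 0.5, the slerp weights are sin((1−f)δ)/sin δ = 0.8151 and sin(fδ)/sin δ = 0.8151.
Weighted sum of the unit vectors: (0.8151)·(0.0001,-0.3282,0.9446) + (0.8151)·(0.0888,-0.8302,-0.5504) = (0.0725, -0.9442, 0.3214).
Converting back: φ = atan2(z, √(x²+y²)) = 18.74°, λ = atan2(y, x) = -85.61°.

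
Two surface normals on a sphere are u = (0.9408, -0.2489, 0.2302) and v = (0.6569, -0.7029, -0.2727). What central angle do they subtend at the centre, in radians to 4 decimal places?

0.7522 rad

u·v = 0.7302; |u| = 1.0000, |v| = 1.0000.
cos θ = (u·v)/(|u||v|) = 0.7302, so θ = 0.7522 rad.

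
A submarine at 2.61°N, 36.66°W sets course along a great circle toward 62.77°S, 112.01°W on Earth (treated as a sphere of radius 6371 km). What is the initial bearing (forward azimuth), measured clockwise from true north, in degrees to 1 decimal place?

Δλ = -75.350° = -1.3151 rad.
y = sin Δλ · cos φ₂ = (-0.9675)(0.4576) = -0.4427
x = cos φ₁ sin φ₂ − sin φ₁ cos φ₂ cos Δλ = (0.9990)(-0.8892) − (0.0455)(0.4576)(0.2529) = -0.8935
θ = atan2(y, x) = -153.64°; adding 360° gives 206.4°.

206.4°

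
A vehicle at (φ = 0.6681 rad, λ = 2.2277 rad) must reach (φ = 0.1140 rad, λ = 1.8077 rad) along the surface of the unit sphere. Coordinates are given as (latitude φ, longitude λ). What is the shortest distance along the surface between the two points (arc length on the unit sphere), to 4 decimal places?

0.6720

In radians: φ₁ = 0.6681, φ₂ = 0.1140, Δλ = -24.064° = -0.4200 rad.
cos c = sin φ₁ sin φ₂ + cos φ₁ cos φ₂ cos Δλ = (0.6195)(0.1138) + (0.7850)(0.9935)(0.9131) = 0.78259,
so c = arccos(0.78259) = 0.67198 rad.
On the unit sphere the arc length equals the central angle: 0.6720.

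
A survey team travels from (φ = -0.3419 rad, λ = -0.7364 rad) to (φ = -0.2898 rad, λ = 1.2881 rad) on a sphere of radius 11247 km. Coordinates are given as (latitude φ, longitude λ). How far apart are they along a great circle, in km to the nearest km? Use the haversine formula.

21092 km

With latitudes φ₁ = -19.589°, φ₂ = -16.604° and longitude difference Δλ = 115.995°:
Haversine: a = sin²(Δφ/2) + cos φ₁ cos φ₂ sin²(Δλ/2) = 0.0007 + (0.9421)(0.9583)(0.7191) = 0.64995.
Central angle c = 2·arcsin(√a) = 1.87538 rad.
Distance = R·c = 11247 × 1.8754 ≈ 21092 km.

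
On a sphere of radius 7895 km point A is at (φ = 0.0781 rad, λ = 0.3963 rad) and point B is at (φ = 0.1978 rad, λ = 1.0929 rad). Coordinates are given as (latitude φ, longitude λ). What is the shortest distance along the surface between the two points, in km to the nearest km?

5523 km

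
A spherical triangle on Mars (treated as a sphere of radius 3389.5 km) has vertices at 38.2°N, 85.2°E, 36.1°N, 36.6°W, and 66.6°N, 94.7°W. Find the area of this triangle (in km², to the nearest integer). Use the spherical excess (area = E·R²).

Side lengths (central angles): a = 0.7809, b = 1.3125, c = 1.5410 rad; semiperimeter s = 1.8172.
By l'Huilier's theorem, tan(E/4) = √[tan(s/2) tan((s−a)/2) tan((s−b)/2) tan((s−c)/2)], giving spherical excess E = 0.6419 rad.
Area = E·R² = 0.6419 × (3389.5)² ≈ 7374803 km².

7374803 km²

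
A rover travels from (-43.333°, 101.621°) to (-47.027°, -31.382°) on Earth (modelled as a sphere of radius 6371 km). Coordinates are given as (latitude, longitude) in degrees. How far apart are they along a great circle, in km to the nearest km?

8958 km

With latitudes φ₁ = -43.333°, φ₂ = -47.027° and longitude difference Δλ = -133.003°:
Haversine: a = sin²(Δφ/2) + cos φ₁ cos φ₂ sin²(Δλ/2) = 0.0010 + (0.7274)(0.6817)(0.8410) = 0.41803.
Central angle c = 2·arcsin(√a) = 1.40612 rad.
Distance = R·c = 6371 × 1.4061 ≈ 8958 km.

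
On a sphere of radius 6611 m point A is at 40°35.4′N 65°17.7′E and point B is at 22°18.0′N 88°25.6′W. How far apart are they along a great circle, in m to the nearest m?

12984 m

With latitudes φ₁ = 40.590°, φ₂ = 22.300° and longitude difference Δλ = -153.722°:
cos c = sin φ₁ sin φ₂ + cos φ₁ cos φ₂ cos Δλ = (0.6506)(0.3795) + (0.7594)(0.9252)(-0.8967) = -0.38309,
so c = arccos(-0.38309) = 1.96394 rad.
Distance = R·c = 6611 × 1.9639 ≈ 12984 m.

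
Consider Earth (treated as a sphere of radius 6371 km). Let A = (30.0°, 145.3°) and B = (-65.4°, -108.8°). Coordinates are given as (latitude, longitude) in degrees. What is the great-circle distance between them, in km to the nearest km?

In radians: φ₁ = 0.5236, φ₂ = -1.1414, Δλ = 105.900° = 1.8483 rad.
cos c = sin φ₁ sin φ₂ + cos φ₁ cos φ₂ cos Δλ = (0.5000)(-0.9092) + (0.8660)(0.4163)(-0.2740) = -0.55338,
so c = arccos(-0.55338) = 2.15722 rad.
Distance = R·c = 6371 × 2.1572 ≈ 13744 km.

13744 km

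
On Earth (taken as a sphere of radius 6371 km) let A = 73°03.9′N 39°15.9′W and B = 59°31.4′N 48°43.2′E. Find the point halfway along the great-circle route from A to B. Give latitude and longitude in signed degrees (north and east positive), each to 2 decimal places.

71.92°, 19.36°

The central angle between A and B is δ = 0.5923 rad.
With f = 0.5, the slerp weights are sin((1−f)δ)/sin δ = 0.5228 and sin(fδ)/sin δ = 0.5228.
Weighted sum of the unit vectors: (0.5228)·(0.2255,-0.1844,0.9566) + (0.5228)·(0.3346,0.3811,0.8618) = (0.2928, 0.1029, 0.9506).
Converting back: φ = atan2(z, √(x²+y²)) = 71.92°, λ = atan2(y, x) = 19.36°.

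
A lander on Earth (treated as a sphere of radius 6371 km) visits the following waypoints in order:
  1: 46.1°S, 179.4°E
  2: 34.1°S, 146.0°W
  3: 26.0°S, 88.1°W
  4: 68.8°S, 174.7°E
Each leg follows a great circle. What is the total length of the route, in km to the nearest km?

Leg 1→2: central angle 0.5021 rad, distance 3198.6 km.
Leg 2→3: central angle 0.8747 rad, distance 5572.4 km.
Leg 3→4: central angle 1.1940 rad, distance 7606.8 km.
Total: 3198.6 + 5572.4 + 7606.8 ≈ 16378 km.

16378 km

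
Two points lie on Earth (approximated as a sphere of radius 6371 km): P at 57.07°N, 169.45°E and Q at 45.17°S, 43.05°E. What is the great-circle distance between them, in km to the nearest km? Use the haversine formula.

With latitudes φ₁ = 57.070°, φ₂ = -45.170° and longitude difference Δλ = -126.400°:
Haversine: a = sin²(Δφ/2) + cos φ₁ cos φ₂ sin²(Δλ/2) = 0.6060 + (0.5436)(0.7050)(0.7967) = 0.91134.
Central angle c = 2·arcsin(√a) = 2.53692 rad.
Distance = R·c = 6371 × 2.5369 ≈ 16163 km.

16163 km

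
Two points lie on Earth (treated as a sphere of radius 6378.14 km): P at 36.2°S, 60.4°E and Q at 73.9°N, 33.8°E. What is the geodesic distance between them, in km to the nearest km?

12418 km

In radians: φ₁ = -0.6318, φ₂ = 1.2898, Δλ = -26.600° = -0.4643 rad.
Haversine: a = sin²(Δφ/2) + cos φ₁ cos φ₂ sin²(Δλ/2) = 0.6718 + (0.8070)(0.2773)(0.0529) = 0.68367.
Central angle c = 2·arcsin(√a) = 1.94695 rad.
Distance = R·c = 6378.14 × 1.9470 ≈ 12418 km.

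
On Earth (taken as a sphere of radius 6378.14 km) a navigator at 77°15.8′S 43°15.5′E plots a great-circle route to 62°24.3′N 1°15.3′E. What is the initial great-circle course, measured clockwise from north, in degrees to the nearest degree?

330°

Δλ = -42.003° = -0.7331 rad.
y = sin Δλ · cos φ₂ = (-0.6692)(0.4632) = -0.3100
x = cos φ₁ sin φ₂ − sin φ₁ cos φ₂ cos Δλ = (0.2205)(0.8862) − (-0.9754)(0.4632)(0.7431) = 0.5311
θ = atan2(y, x) = -30.27°; adding 360° gives 330°.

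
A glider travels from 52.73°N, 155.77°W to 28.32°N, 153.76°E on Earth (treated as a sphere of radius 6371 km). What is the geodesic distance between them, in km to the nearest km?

4916 km

With latitudes φ₁ = 52.730°, φ₂ = 28.320° and longitude difference Δλ = -50.470°:
cos c = sin φ₁ sin φ₂ + cos φ₁ cos φ₂ cos Δλ = (0.7958)(0.4744) + (0.6056)(0.8803)(0.6365) = 0.71682,
so c = arccos(0.71682) = 0.77156 rad.
Distance = R·c = 6371 × 0.7716 ≈ 4916 km.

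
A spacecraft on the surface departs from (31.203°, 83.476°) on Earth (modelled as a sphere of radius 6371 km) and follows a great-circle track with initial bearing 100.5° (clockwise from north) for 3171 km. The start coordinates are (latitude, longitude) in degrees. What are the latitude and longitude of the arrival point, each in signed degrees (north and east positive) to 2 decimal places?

Angular distance δ = d/R = 3171/6371 = 0.49772 rad; initial bearing θ = 1.7541 rad.
sin φ₂ = sin φ₁ cos δ + cos φ₁ sin δ cos θ = (0.5181)(0.8787) + (0.8553)(0.4774)(-0.1822) = 0.3808, so φ₂ = 22.38°.
Δλ = atan2(sin θ sin δ cos φ₁, cos δ − sin φ₁ sin φ₂) = atan2(0.4015, 0.6814) = 30.510°.
λ₂ = 83.476° + 30.510° = 113.99°.

22.38°, 113.99°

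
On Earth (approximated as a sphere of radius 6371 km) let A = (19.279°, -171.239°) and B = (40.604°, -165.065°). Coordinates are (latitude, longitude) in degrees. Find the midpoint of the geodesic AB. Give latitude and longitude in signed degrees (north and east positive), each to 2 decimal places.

Central angle δ = 0.3835 rad. Interpolating on the sphere with fraction f = 0.5:
P = [sin((1−f)δ)·A + sin(fδ)·B] / sin δ = 0.5093·A + 0.5093·B in Cartesian coordinates,
giving P = (-0.8488, -0.1729, 0.4997), i.e. latitude 29.98°, longitude -168.49°.

29.98°, -168.49°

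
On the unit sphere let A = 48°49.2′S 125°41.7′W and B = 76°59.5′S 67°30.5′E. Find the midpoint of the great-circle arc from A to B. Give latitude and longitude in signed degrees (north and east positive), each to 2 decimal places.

-75.64°, -132.37°

Central angle δ = 0.9409 rad. Interpolating on the sphere with fraction f = 0.5:
P = [sin((1−f)δ)·A + sin(fδ)·B] / sin δ = 0.5609·A + 0.5609·B in Cartesian coordinates,
giving P = (-0.1672, -0.1833, -0.9687), i.e. latitude -75.64°, longitude -132.37°.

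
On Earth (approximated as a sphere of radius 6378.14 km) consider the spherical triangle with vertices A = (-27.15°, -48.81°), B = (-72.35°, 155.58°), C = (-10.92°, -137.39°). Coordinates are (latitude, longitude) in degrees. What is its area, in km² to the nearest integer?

Side lengths (central angles): a = 1.2696, b = 1.4625, c = 1.3805 rad; semiperimeter s = 2.0563.
By l'Huilier's theorem, tan(E/4) = √[tan(s/2) tan((s−a)/2) tan((s−b)/2) tan((s−c)/2)], giving spherical excess E = 1.0622 rad.
Area = E·R² = 1.0622 × (6378.14)² ≈ 43212152 km².

43212152 km²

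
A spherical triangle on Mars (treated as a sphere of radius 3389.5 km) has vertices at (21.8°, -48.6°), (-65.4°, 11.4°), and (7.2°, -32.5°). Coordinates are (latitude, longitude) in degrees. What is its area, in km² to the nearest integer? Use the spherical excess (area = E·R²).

Side lengths (central angles): a = 1.3861, b = 0.3721, c = 1.7157 rad; semiperimeter s = 1.7369.
By l'Huilier's theorem, tan(E/4) = √[tan(s/2) tan((s−a)/2) tan((s−b)/2) tan((s−c)/2)], giving spherical excess E = 0.1699 rad.
Area = E·R² = 0.1699 × (3389.5)² ≈ 1952458 km².

1952458 km²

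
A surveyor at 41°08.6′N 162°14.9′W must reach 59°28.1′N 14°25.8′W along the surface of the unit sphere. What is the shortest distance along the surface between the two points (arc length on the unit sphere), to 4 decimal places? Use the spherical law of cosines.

With latitudes φ₁ = 41.143°, φ₂ = 59.468° and longitude difference Δλ = 147.818°:
cos c = sin φ₁ sin φ₂ + cos φ₁ cos φ₂ cos Δλ = (0.6579)(0.8613) + (0.7531)(0.5080)(-0.8464) = 0.24293,
so c = arccos(0.24293) = 1.32541 rad.
On the unit sphere the arc length equals the central angle: 1.3254.

1.3254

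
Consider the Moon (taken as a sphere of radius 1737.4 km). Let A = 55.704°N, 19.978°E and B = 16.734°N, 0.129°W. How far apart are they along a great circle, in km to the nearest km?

Let φ₁ = 0.9722 rad, φ₂ = 0.2921 rad, and Δλ = -0.3509 rad.
cos c = sin φ₁ sin φ₂ + cos φ₁ cos φ₂ cos Δλ = (0.8261)(0.2879) + (0.5635)(0.9577)(0.9391) = 0.74459,
so c = arccos(0.74459) = 0.73088 rad.
Distance = R·c = 1737.4 × 0.7309 ≈ 1270 km.

1270 km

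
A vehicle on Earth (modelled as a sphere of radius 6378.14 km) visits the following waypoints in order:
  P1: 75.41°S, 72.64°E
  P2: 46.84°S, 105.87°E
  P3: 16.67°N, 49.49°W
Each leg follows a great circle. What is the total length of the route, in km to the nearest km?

Leg P1→P2: central angle 0.5547 rad, distance 3538.0 km.
Leg P2→P3: central angle 2.5063 rad, distance 15985.2 km.
Total: 3538.0 + 15985.2 ≈ 19523 km.

19523 km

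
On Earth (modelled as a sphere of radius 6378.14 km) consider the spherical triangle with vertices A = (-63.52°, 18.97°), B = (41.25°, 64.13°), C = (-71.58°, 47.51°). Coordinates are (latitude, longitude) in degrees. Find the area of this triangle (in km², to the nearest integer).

13795740 km²

Side lengths (central angles): a = 1.9800, b = 0.2329, c = 1.9324 rad; semiperimeter s = 2.0727.
By l'Huilier's theorem, tan(E/4) = √[tan(s/2) tan((s−a)/2) tan((s−b)/2) tan((s−c)/2)], giving spherical excess E = 0.3391 rad.
Area = E·R² = 0.3391 × (6378.14)² ≈ 13795740 km².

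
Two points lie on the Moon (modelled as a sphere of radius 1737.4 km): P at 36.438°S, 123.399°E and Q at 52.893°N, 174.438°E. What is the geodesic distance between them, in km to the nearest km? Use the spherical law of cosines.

3023 km

In radians: φ₁ = -0.6360, φ₂ = 0.9232, Δλ = 51.039° = 0.8908 rad.
cos c = sin φ₁ sin φ₂ + cos φ₁ cos φ₂ cos Δλ = (-0.5940)(0.7975) + (0.8045)(0.6033)(0.6288) = -0.16849,
so c = arccos(-0.16849) = 1.74010 rad.
Distance = R·c = 1737.4 × 1.7401 ≈ 3023 km.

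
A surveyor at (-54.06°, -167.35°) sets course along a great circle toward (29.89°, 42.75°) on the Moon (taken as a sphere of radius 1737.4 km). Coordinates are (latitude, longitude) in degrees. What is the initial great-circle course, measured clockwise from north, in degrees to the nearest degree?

With φ₁ = -0.9435, φ₂ = 0.5217, Δλ = -2.6162 rad, the forward-azimuth formula gives
θ = atan2( sin Δλ cos φ₂ , cos φ₁ sin φ₂ − sin φ₁ cos φ₂ cos Δλ ) = atan2(-0.4348, -0.3148) = -125.90°.
Adding 360° brings this into [0°, 360°): 234°.

234°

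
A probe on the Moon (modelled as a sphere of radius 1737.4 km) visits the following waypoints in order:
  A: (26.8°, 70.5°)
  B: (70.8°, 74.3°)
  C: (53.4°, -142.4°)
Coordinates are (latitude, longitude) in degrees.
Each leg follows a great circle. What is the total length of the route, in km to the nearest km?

Leg A→B: central angle 0.7689 rad, distance 1335.8 km.
Leg B→C: central angle 0.9261 rad, distance 1609.0 km.
Total: 1335.8 + 1609.0 ≈ 2945 km.

2945 km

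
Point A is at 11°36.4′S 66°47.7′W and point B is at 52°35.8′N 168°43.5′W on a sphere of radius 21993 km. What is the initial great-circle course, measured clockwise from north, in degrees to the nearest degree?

322°

Δλ = -101.930° = -1.7790 rad.
y = sin Δλ · cos φ₂ = (-0.9784)(0.6074) = -0.5943
x = cos φ₁ sin φ₂ − sin φ₁ cos φ₂ cos Δλ = (0.9796)(0.7944) − (-0.2012)(0.6074)(-0.2067) = 0.7529
θ = atan2(y, x) = -38.29°; adding 360° gives 322°.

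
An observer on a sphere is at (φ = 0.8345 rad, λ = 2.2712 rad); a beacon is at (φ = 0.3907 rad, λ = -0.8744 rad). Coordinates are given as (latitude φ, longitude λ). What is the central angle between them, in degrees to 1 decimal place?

109.8°

With latitudes φ₁ = 47.813°, φ₂ = 22.385° and longitude difference Δλ = 179.770°:
Haversine: a = sin²(Δφ/2) + cos φ₁ cos φ₂ sin²(Δλ/2) = 0.0484 + (0.6715)(0.9246)(1.0000) = 0.66938.
Central angle c = 2·arcsin(√a) = 1.91639 rad.
So the angular separation is 109.8°.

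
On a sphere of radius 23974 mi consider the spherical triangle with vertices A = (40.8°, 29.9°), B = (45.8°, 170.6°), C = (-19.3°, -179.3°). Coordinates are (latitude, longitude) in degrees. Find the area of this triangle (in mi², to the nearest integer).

487428619 mi²

Side lengths (central angles): a = 1.1474, b = 2.5674, c = 1.5107 rad; semiperimeter s = 2.6128.
By l'Huilier's theorem, tan(E/4) = √[tan(s/2) tan((s−a)/2) tan((s−b)/2) tan((s−c)/2)], giving spherical excess E = 0.8481 rad.
Area = E·R² = 0.8481 × (23974)² ≈ 487428619 mi².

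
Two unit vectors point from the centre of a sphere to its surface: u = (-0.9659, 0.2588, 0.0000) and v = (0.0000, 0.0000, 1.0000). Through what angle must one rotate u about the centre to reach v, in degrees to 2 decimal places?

90.00°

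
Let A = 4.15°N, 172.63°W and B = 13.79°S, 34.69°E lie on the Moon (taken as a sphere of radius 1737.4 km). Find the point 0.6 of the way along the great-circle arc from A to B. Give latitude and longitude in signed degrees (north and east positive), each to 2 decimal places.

Central angle δ = 2.6421 rad. Interpolating on the sphere with fraction f = 0.6:
P = [sin((1−f)δ)·A + sin(fδ)·B] / sin δ = 1.8181·A + 2.0876·B in Cartesian coordinates,
giving P = (-0.1313, 0.9213, -0.3660), i.e. latitude -21.47°, longitude 98.11°.

-21.47°, 98.11°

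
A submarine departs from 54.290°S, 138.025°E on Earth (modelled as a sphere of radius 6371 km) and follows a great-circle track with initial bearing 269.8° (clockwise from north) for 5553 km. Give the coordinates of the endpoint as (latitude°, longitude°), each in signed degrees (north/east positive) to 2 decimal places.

-31.61°, 74.04°

Angular distance δ = d/R = 5553/6371 = 0.87161 rad; initial bearing θ = 4.7089 rad.
sin φ₂ = sin φ₁ cos δ + cos φ₁ sin δ cos θ = (-0.8120)(0.6436) + (0.5837)(0.7654)(-0.0035) = -0.5241, so φ₂ = -31.61°.
Δλ = atan2(sin θ sin δ cos φ₁, cos δ − sin φ₁ sin φ₂) = atan2(-0.4467, 0.2180) = -63.988°.
λ₂ = 138.025° − 63.988° = 74.04°.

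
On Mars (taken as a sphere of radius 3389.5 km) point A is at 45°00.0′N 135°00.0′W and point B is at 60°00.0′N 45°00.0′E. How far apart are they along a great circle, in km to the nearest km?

4437 km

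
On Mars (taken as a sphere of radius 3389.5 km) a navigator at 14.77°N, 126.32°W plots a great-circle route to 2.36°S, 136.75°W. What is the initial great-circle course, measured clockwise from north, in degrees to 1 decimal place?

Δλ = -10.430° = -0.1820 rad.
y = sin Δλ · cos φ₂ = (-0.1810)(0.9992) = -0.1809
x = cos φ₁ sin φ₂ − sin φ₁ cos φ₂ cos Δλ = (0.9670)(-0.0412) − (0.2549)(0.9992)(0.9835) = -0.2903
θ = atan2(y, x) = -148.08°; adding 360° gives 211.9°.

211.9°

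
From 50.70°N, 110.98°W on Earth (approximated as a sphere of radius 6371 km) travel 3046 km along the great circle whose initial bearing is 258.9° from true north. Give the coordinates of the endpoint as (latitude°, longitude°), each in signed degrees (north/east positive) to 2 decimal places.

Angular distance δ = d/R = 3046/6371 = 0.47810 rad; initial bearing θ = 4.5187 rad.
sin φ₂ = sin φ₁ cos δ + cos φ₁ sin δ cos θ = (0.7738)(0.8879) + (0.6334)(0.4601)(-0.1925) = 0.6310, so φ₂ = 39.12°.
Δλ = atan2(sin θ sin δ cos φ₁, cos δ − sin φ₁ sin φ₂) = atan2(-0.2860, 0.3996) = -35.588°.
λ₂ = -110.980° − 35.588° = -146.57°.

39.12°, -146.57°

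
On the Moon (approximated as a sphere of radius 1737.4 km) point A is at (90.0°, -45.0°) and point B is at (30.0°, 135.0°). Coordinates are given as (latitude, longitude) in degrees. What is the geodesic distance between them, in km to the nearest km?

With latitudes φ₁ = 90.000°, φ₂ = 30.000° and longitude difference Δλ = -180.000°:
cos c = sin φ₁ sin φ₂ + cos φ₁ cos φ₂ cos Δλ = (1.0000)(0.5000) + (0.0000)(0.8660)(-1.0000) = 0.50000,
so c = arccos(0.50000) = 1.04720 rad.
Distance = R·c = 1737.4 × 1.0472 ≈ 1819 km.

1819 km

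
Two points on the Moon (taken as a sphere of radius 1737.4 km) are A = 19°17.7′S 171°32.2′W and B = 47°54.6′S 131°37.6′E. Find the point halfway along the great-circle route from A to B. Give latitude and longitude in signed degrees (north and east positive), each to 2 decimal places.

Central angle δ = 0.9381 rad. Interpolating on the sphere with fraction f = 0.5:
P = [sin((1−f)δ)·A + sin(fδ)·B] / sin δ = 0.5605·A + 0.5605·B in Cartesian coordinates,
giving P = (-0.7729, 0.2030, -0.6012), i.e. latitude -36.96°, longitude 165.28°.

-36.96°, 165.28°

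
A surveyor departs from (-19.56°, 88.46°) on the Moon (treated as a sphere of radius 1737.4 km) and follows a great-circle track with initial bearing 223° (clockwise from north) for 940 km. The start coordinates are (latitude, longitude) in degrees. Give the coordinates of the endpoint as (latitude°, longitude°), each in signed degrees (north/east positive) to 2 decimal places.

-39.93°, 61.20°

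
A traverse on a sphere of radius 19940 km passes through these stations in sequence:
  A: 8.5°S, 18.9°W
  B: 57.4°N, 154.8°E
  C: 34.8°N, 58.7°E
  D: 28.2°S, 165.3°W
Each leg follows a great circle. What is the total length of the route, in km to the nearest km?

117407 km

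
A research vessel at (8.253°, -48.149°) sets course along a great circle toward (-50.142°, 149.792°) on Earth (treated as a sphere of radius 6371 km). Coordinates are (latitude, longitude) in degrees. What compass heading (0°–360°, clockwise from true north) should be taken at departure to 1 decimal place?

With φ₁ = 0.1440, φ₂ = -0.8751, Δλ = -2.8285 rad, the forward-azimuth formula gives
θ = atan2( sin Δλ cos φ₂ , cos φ₁ sin φ₂ − sin φ₁ cos φ₂ cos Δλ ) = atan2(-0.1974, -0.6722) = -163.63°.
Adding 360° brings this into [0°, 360°): 196.4°.

196.4°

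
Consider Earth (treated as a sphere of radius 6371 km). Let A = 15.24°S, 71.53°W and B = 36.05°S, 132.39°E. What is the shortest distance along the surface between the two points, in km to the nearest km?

13782 km

In radians: φ₁ = -0.2660, φ₂ = -0.6292, Δλ = -156.080° = -2.7241 rad.
cos c = sin φ₁ sin φ₂ + cos φ₁ cos φ₂ cos Δλ = (-0.2629)(-0.5885) + (0.9648)(0.8085)(-0.9141) = -0.55838,
so c = arccos(-0.55838) = 2.16323 rad.
Distance = R·c = 6371 × 2.1632 ≈ 13782 km.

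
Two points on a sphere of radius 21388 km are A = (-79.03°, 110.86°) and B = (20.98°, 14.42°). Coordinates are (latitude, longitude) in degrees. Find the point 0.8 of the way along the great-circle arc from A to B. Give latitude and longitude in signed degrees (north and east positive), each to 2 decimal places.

-0.95°, 18.86°

The central angle between A and B is δ = 1.9513 rad.
With f = 0.8, the slerp weights are sin((1−f)δ)/sin δ = 0.4097 and sin(fδ)/sin δ = 1.0770.
Weighted sum of the unit vectors: (0.4097)·(-0.0678,0.1778,-0.9817) + (1.0770)·(0.9043,0.2325,0.3580) = (0.9462, 0.3233, -0.0167).
Converting back: φ = atan2(z, √(x²+y²)) = -0.95°, λ = atan2(y, x) = 18.86°.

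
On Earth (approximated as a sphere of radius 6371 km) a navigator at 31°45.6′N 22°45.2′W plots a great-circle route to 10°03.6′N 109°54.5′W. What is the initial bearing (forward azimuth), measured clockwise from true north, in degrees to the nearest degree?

277°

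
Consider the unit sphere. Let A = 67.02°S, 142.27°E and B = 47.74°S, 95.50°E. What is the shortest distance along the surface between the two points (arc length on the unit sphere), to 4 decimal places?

In radians: φ₁ = -1.1697, φ₂ = -0.8332, Δλ = -46.770° = -0.8163 rad.
Haversine: a = sin²(Δφ/2) + cos φ₁ cos φ₂ sin²(Δλ/2) = 0.0280 + (0.3904)(0.6725)(0.1575) = 0.06940.
Central angle c = 2·arcsin(√a) = 0.53318 rad.
On the unit sphere the arc length equals the central angle: 0.5332.

0.5332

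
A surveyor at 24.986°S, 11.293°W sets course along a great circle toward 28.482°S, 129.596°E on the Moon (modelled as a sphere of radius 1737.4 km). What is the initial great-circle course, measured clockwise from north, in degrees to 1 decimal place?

Δλ = 140.889° = 2.4590 rad.
y = sin Δλ · cos φ₂ = (0.6308)(0.8790) = 0.5545
x = cos φ₁ sin φ₂ − sin φ₁ cos φ₂ cos Δλ = (0.9064)(-0.4769) − (-0.4224)(0.8790)(-0.7759) = -0.7203
θ = atan2(y, x) = 142.41°, so the bearing is 142.4°.

142.4°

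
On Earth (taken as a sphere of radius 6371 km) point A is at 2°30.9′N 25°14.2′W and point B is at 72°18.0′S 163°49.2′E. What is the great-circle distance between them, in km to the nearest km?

In radians: φ₁ = 0.0439, φ₂ = -1.2619, Δλ = -170.943° = -2.9835 rad.
cos c = sin φ₁ sin φ₂ + cos φ₁ cos φ₂ cos Δλ = (0.0439)(-0.9527) + (0.9990)(0.3040)(-0.9875) = -0.34176,
so c = arccos(-0.34176) = 1.91958 rad.
Distance = R·c = 6371 × 1.9196 ≈ 12230 km.

12230 km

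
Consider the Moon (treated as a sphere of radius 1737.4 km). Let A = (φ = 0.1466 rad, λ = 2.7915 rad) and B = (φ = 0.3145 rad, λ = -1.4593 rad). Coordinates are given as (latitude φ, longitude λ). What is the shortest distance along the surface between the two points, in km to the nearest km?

3395 km

With latitudes φ₁ = 8.400°, φ₂ = 18.020° and longitude difference Δλ = 116.447°:
cos c = sin φ₁ sin φ₂ + cos φ₁ cos φ₂ cos Δλ = (0.1461)(0.3093) + (0.9893)(0.9510)(-0.4454) = -0.37380,
so c = arccos(-0.37380) = 1.95389 rad.
Distance = R·c = 1737.4 × 1.9539 ≈ 3395 km.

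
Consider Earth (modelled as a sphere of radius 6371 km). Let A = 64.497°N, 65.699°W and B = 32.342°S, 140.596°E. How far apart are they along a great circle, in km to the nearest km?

With latitudes φ₁ = 64.497°, φ₂ = -32.342° and longitude difference Δλ = -153.705°:
Haversine: a = sin²(Δφ/2) + cos φ₁ cos φ₂ sin²(Δλ/2) = 0.5595 + (0.4306)(0.8449)(0.9483) = 0.90449.
Central angle c = 2·arcsin(√a) = 2.51320 rad.
Distance = R·c = 6371 × 2.5132 ≈ 16012 km.

16012 km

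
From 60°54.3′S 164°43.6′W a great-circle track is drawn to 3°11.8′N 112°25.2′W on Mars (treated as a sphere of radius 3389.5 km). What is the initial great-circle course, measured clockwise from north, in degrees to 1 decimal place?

54.6°

Δλ = 52.307° = 0.9129 rad.
y = sin Δλ · cos φ₂ = (0.7913)(0.9984) = 0.7901
x = cos φ₁ sin φ₂ − sin φ₁ cos φ₂ cos Δλ = (0.4863)(0.0558) − (-0.8738)(0.9984)(0.6114) = 0.5606
θ = atan2(y, x) = 54.64°, so the bearing is 54.6°.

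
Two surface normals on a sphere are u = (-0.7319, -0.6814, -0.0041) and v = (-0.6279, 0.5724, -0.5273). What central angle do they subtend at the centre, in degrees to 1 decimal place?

85.9°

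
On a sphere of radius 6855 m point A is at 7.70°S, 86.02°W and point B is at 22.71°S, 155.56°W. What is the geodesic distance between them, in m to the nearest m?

In radians: φ₁ = -0.1344, φ₂ = -0.3964, Δλ = -69.540° = -1.2137 rad.
Haversine: a = sin²(Δφ/2) + cos φ₁ cos φ₂ sin²(Δλ/2) = 0.0171 + (0.9910)(0.9225)(0.3252) = 0.31436.
Central angle c = 2·arcsin(√a) = 1.19042 rad.
Distance = R·c = 6855 × 1.1904 ≈ 8160 m.

8160 m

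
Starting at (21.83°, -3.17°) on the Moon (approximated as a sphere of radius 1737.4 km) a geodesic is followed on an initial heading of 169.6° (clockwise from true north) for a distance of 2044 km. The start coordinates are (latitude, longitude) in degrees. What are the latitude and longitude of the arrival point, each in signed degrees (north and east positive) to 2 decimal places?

-44.44°, 10.33°

Angular distance δ = d/R = 2044/1737.4 = 1.17647 rad; initial bearing θ = 2.9601 rad.
sin φ₂ = sin φ₁ cos δ + cos φ₁ sin δ cos θ = (0.3719)(0.3842) + (0.9283)(0.9233)(-0.9836) = -0.7001, so φ₂ = -44.44°.
Δλ = atan2(sin θ sin δ cos φ₁, cos δ − sin φ₁ sin φ₂) = atan2(0.1547, 0.6445) = 13.498°.
λ₂ = -3.170° + 13.498° = 10.33°.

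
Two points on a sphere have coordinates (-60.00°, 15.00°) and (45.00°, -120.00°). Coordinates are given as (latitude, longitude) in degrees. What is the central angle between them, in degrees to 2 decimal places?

149.58°

In radians: φ₁ = -1.0472, φ₂ = 0.7854, Δλ = -135.000° = -2.3562 rad.
Haversine: a = sin²(Δφ/2) + cos φ₁ cos φ₂ sin²(Δλ/2) = 0.6294 + (0.5000)(0.7071)(0.8536) = 0.93119.
Central angle c = 2·arcsin(√a) = 2.61073 rad.
So the angular separation is 149.58°.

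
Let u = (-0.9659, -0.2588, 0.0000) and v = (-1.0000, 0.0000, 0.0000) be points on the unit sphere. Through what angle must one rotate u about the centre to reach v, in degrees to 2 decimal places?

15.00°

u·v = 0.9659; |u| = 1.0000, |v| = 1.0000.
cos θ = (u·v)/(|u||v|) = 0.9659, so θ = 15.00°.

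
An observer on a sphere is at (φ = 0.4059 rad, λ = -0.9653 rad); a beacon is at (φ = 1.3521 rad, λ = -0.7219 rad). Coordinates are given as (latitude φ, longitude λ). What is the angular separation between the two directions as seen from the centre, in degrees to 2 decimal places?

54.63°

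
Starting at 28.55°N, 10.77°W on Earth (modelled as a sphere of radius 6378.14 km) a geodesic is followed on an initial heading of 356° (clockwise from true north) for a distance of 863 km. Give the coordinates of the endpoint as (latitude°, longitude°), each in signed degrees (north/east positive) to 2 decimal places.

Angular distance δ = d/R = 863/6378.14 = 0.13531 rad; initial bearing θ = 6.2134 rad.
sin φ₂ = sin φ₁ cos δ + cos φ₁ sin δ cos θ = (0.4779)(0.9909) + (0.8784)(0.1349)(0.9976) = 0.5918, so φ₂ = 36.28°.
Δλ = atan2(sin θ sin δ cos φ₁, cos δ − sin φ₁ sin φ₂) = atan2(-0.0083, 0.7080) = -0.669°.
λ₂ = -10.770° − 0.669° = -11.44°.

36.28°, -11.44°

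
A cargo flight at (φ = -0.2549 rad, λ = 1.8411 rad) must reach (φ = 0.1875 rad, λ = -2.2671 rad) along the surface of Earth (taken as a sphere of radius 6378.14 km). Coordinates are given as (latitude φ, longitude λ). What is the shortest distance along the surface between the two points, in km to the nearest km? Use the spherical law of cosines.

14021 km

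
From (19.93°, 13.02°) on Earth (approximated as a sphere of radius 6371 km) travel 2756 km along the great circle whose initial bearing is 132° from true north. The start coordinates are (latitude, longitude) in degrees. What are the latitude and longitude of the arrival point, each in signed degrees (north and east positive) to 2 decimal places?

Angular distance δ = d/R = 2756/6371 = 0.43259 rad; initial bearing θ = 2.3038 rad.
sin φ₂ = sin φ₁ cos δ + cos φ₁ sin δ cos θ = (0.3409)(0.9079) + (0.9401)(0.4192)(-0.6691) = 0.0458, so φ₂ = 2.62°.
Δλ = atan2(sin θ sin δ cos φ₁, cos δ − sin φ₁ sin φ₂) = atan2(0.2929, 0.8923) = 18.172°.
λ₂ = 13.020° + 18.172° = 31.19°.

2.62°, 31.19°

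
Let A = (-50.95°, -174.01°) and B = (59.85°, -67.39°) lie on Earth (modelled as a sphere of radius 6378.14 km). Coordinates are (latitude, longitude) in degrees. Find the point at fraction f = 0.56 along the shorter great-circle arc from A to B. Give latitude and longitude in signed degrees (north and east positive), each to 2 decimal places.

14.70°, -125.23°

Central angle δ = 2.4373 rad. Interpolating on the sphere with fraction f = 0.56:
P = [sin((1−f)δ)·A + sin(fδ)·B] / sin δ = 1.3565·A + 1.5117·B in Cartesian coordinates,
giving P = (-0.5580, -0.7901, 0.2538), i.e. latitude 14.70°, longitude -125.23°.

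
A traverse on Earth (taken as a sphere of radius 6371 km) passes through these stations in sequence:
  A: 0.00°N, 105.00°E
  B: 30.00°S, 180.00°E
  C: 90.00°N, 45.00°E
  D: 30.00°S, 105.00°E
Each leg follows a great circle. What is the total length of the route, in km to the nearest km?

Leg A→B: central angle 1.3447 rad, distance 8567.3 km.
Leg B→C: central angle 2.0944 rad, distance 13343.4 km.
Leg C→D: central angle 2.0944 rad, distance 13343.4 km.
Total: 8567.3 + 13343.4 + 13343.4 ≈ 35254 km.

35254 km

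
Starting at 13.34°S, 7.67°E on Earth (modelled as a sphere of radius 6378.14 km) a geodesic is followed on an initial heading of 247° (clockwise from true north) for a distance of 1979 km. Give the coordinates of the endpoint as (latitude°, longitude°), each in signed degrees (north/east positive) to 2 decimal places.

Angular distance δ = d/R = 1979/6378.14 = 0.31028 rad; initial bearing θ = 4.3110 rad.
sin φ₂ = sin φ₁ cos δ + cos φ₁ sin δ cos θ = (-0.2307)(0.9522) + (0.9730)(0.3053)(-0.3907) = -0.3358, so φ₂ = -19.62°.
Δλ = atan2(sin θ sin δ cos φ₁, cos δ − sin φ₁ sin φ₂) = atan2(-0.2735, 0.8748) = -17.360°.
λ₂ = 7.670° − 17.360° = -9.69°.

-19.62°, -9.69°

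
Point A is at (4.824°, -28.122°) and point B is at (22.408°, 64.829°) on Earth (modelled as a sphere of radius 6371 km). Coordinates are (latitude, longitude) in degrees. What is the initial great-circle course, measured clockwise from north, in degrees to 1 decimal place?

67.4°

With φ₁ = 0.0842, φ₂ = 0.3911, Δλ = 1.6223 rad, the forward-azimuth formula gives
θ = atan2( sin Δλ cos φ₂ , cos φ₁ sin φ₂ − sin φ₁ cos φ₂ cos Δλ ) = atan2(0.9233, 0.3839) = 67.42°.
So the initial bearing is 67.4°.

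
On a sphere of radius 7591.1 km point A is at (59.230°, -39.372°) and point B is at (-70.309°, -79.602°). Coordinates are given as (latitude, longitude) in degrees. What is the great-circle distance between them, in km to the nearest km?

With latitudes φ₁ = 59.230°, φ₂ = -70.309° and longitude difference Δλ = -40.230°:
cos c = sin φ₁ sin φ₂ + cos φ₁ cos φ₂ cos Δλ = (0.8592)(-0.9415) + (0.5116)(0.3369)(0.7635) = -0.67738,
so c = arccos(-0.67738) = 2.31499 rad.
Distance = R·c = 7591.1 × 2.3150 ≈ 17573 km.

17573 km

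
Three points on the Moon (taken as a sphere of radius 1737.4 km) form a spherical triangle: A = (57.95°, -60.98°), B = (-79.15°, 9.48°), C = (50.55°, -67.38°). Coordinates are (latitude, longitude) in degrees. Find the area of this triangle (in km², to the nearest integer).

822139 km²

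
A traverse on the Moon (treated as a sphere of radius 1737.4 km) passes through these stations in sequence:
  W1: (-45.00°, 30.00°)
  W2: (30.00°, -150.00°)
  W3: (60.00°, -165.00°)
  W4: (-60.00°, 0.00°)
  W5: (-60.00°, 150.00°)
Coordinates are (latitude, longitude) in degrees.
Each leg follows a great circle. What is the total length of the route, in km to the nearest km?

12946 km

Leg W1→W2: central angle 2.8798 rad, distance 5003.4 km.
Leg W2→W3: central angle 0.5524 rad, distance 959.7 km.
Leg W3→W4: central angle 3.0110 rad, distance 5231.3 km.
Leg W4→W5: central angle 1.0081 rad, distance 1751.4 km.
Total: 5003.4 + 959.7 + 5231.3 + 1751.4 ≈ 12946 km.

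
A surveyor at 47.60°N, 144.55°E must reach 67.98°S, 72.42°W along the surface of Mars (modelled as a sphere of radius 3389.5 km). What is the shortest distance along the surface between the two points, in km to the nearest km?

Let φ₁ = 0.8308 rad, φ₂ = -1.1865 rad, and Δλ = 2.4963 rad.
cos c = sin φ₁ sin φ₂ + cos φ₁ cos φ₂ cos Δλ = (0.7385)(-0.9271) + (0.6743)(0.3749)(-0.7990) = -0.88658,
so c = arccos(-0.88658) = 2.66068 rad.
Distance = R·c = 3389.5 × 2.6607 ≈ 9018 km.

9018 km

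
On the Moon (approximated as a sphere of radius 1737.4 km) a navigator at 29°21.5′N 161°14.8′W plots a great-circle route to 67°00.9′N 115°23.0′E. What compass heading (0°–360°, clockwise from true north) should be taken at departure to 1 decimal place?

333.6°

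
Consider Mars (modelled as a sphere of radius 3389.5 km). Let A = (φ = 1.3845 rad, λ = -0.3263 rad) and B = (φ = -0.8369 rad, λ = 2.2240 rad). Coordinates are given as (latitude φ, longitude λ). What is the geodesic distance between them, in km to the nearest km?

8659 km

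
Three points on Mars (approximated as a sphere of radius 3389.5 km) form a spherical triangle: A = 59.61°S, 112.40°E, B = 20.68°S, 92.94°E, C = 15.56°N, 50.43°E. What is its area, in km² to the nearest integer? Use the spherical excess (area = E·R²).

3259999 km²

Side lengths (central angles): a = 0.9647, b = 1.5732, c = 0.7214 rad; semiperimeter s = 1.6296.
By l'Huilier's theorem, tan(E/4) = √[tan(s/2) tan((s−a)/2) tan((s−b)/2) tan((s−c)/2)], giving spherical excess E = 0.2838 rad.
Area = E·R² = 0.2838 × (3389.5)² ≈ 3259999 km².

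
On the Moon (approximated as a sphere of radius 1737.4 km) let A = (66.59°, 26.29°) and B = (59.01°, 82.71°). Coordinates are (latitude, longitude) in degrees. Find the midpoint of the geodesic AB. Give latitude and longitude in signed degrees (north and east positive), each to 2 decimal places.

65.58°, 58.46°

The central angle between A and B is δ = 0.4514 rad.
With f = 0.5, the slerp weights are sin((1−f)δ)/sin δ = 0.5130 and sin(fδ)/sin δ = 0.5130.
Weighted sum of the unit vectors: (0.5130)·(0.3562,0.1760,0.9177) + (0.5130)·(0.0653,0.5107,0.8573) = (0.2163, 0.3523, 0.9106).
Converting back: φ = atan2(z, √(x²+y²)) = 65.58°, λ = atan2(y, x) = 58.46°.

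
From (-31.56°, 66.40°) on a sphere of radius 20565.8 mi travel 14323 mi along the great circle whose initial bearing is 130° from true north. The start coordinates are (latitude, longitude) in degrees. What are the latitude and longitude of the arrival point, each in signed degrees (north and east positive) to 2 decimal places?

-48.84°, 114.70°

Angular distance δ = d/R = 14323/20565.8 = 0.69645 rad; initial bearing θ = 2.2689 rad.
sin φ₂ = sin φ₁ cos δ + cos φ₁ sin δ cos θ = (-0.5234)(0.7671) + (0.8521)(0.6415)(-0.6428) = -0.7529, so φ₂ = -48.84°.
Δλ = atan2(sin θ sin δ cos φ₁, cos δ − sin φ₁ sin φ₂) = atan2(0.4187, 0.3731) = 48.299°.
λ₂ = 66.400° + 48.299° = 114.70°.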